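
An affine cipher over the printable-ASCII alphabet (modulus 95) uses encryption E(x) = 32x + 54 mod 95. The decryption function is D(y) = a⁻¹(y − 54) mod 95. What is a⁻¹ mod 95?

Run Euclid on (95, 32):
95 = 2×32 + 31
32 = 1×31 + 1
31 = 31×1 + 0
The gcd is 1. Working backward:
1 = 32 − 31
1 = −95 + 3·32
So 32·3 ≡ 1 (mod 95).

3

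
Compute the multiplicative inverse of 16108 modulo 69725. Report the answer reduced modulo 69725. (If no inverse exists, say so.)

Extended Euclidean algorithm:
69725 = 4×16108 + 5293
16108 = 3×5293 + 229
5293 = 23×229 + 26
229 = 8×26 + 21
26 = 1×21 + 5
21 = 4×5 + 1
5 = 5×1 + 0
gcd = 1, so the inverse exists. Back-substitute:
1 = 21 − 4·5
1 = −4·26 + 5·21
1 = 5·229 − 44·26
1 = −44·5293 + 1017·229
1 = 1017·16108 − 3095·5293
1 = −3095·69725 + 13397·16108
So 16108·13397 ≡ 1 (mod 69725).

13397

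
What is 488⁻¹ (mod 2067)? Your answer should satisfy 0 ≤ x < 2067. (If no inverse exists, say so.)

Run Euclid on (2067, 488):
2067 = 4*488 + 115
488 = 4*115 + 28
115 = 4*28 + 3
28 = 9*3 + 1
3 = 3*1 + 0
Since gcd(488, 2067) = 1, back-substitute to write 1 as a combination:
1 = 28 − 9·3
1 = −9·115 + 37·28
1 = 37·488 − 157·115
1 = −157·2067 + 665·488
So 488·665 ≡ 1 (mod 2067).

665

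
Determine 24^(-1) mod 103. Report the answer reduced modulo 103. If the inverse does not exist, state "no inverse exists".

73

Extended Euclidean algorithm:
103 = 4·24 + 7
24 = 3·7 + 3
7 = 2·3 + 1
3 = 3·1 + 0
The gcd is 1. Working backward:
1 = 7 − 2·3
1 = −2·24 + 7·7
1 = 7·103 − 30·24
Thus 24·(-30) ≡ 1 (mod 103); reducing, -30 mod 103 = 73.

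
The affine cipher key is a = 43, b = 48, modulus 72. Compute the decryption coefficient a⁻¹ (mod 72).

67

Apply the Euclidean algorithm to 72 and 43:
72 = 1×43 + 29
43 = 1×29 + 14
29 = 2×14 + 1
14 = 14×1 + 0
The gcd is 1. Working backward:
1 = 29 − 2·14
1 = −2·43 + 3·29
1 = 3·72 − 5·43
Hence 43⁻¹ ≡ -5 ≡ 67 (mod 72).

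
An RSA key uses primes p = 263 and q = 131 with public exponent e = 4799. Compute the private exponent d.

φ(n) = (p−1)(q−1) = 262·130 = 34060.
Need d with 4799·d ≡ 1 (mod 34060). Apply the extended Euclidean algorithm:
34060 = 7×4799 + 467
4799 = 10×467 + 129
467 = 3×129 + 80
129 = 1×80 + 49
80 = 1×49 + 31
49 = 1×31 + 18
31 = 1×18 + 13
18 = 1×13 + 5
13 = 2×5 + 3
5 = 1×3 + 2
3 = 1×2 + 1
2 = 2×1 + 0
Back-substitute:
1 = 3 − 2
1 = −5 + 2·3
1 = 2·13 − 5·5
1 = −5·18 + 7·13
1 = 7·31 − 12·18
1 = −12·49 + 19·31
1 = 19·80 − 31·49
1 = −31·129 + 50·80
1 = 50·467 − 181·129
1 = −181·4799 + 1860·467
1 = 1860·34060 − 13201·4799
So 4799·(-13201) ≡ 1 (mod 34060), hence d ≡ -13201 ≡ 20859 (mod 34060).

20859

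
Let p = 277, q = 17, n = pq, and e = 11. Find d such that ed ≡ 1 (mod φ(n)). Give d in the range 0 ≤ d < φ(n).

803

φ(n) = (p−1)(q−1) = 276·16 = 4416.
Need d with 11·d ≡ 1 (mod 4416). Apply the extended Euclidean algorithm:
4416 = 401×11 + 5
11 = 2×5 + 1
5 = 5×1 + 0
Back-substitute:
1 = 11 − 2·5
1 = −2·4416 + 803·11
So 11·803 ≡ 1 (mod 4416), hence d = 803.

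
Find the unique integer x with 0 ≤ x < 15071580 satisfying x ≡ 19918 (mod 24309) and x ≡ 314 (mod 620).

Write x = 19918 + 24309·k. Then 24309·k ≡ 314 − 19918 ≡ 236 (mod 620).
Need 24309⁻¹ mod 620. Extended Euclid on (620, 129):
620 = 4×129 + 104
129 = 1×104 + 25
104 = 4×25 + 4
25 = 6×4 + 1
4 = 4×1 + 0
Back-substitute:
1 = 25 − 6·4
1 = −6·104 + 25·25
1 = 25·129 − 31·104
1 = −31·620 + 149·129
24309⁻¹ ≡ 149 (mod 620), so k ≡ 149·236 ≡ 444 (mod 620).
x = 19918 + 24309·444 = 10813114.

10813114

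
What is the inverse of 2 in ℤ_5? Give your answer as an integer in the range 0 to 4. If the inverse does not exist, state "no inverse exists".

Run Euclid on (5, 2):
5 = 2*2 + 1
2 = 2*1 + 0
gcd = 1, so the inverse exists. Back-substitute:
1 = 5 − 2·2
So 2·(-2) ≡ 1 (mod 5), and -2 ≡ 3 (mod 5).

3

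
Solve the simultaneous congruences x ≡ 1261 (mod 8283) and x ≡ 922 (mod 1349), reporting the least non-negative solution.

5484607

Write x = 1261 + 8283·k. Then 8283·k ≡ 922 − 1261 ≡ 1010 (mod 1349).
Need 8283⁻¹ mod 1349. Extended Euclid on (1349, 189):
1349 = 7×189 + 26
189 = 7×26 + 7
26 = 3×7 + 5
7 = 1×5 + 2
5 = 2×2 + 1
2 = 2×1 + 0
Back-substitute:
1 = 5 − 2·2
1 = −2·7 + 3·5
1 = 3·26 − 11·7
1 = −11·189 + 80·26
1 = 80·1349 − 571·189
8283⁻¹ ≡ 778 (mod 1349), so k ≡ 778·1010 ≡ 662 (mod 1349).
x = 1261 + 8283·662 = 5484607.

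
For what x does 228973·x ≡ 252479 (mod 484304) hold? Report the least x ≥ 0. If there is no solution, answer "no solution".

First find gcd(228973, 484304):
484304 = 2×228973 + 26358
228973 = 8×26358 + 18109
26358 = 1×18109 + 8249
18109 = 2×8249 + 1611
8249 = 5×1611 + 194
1611 = 8×194 + 59
194 = 3×59 + 17
59 = 3×17 + 8
17 = 2×8 + 1
8 = 8×1 + 0
gcd = 1, so a unique solution mod 484304 exists.
Back-substitute for the Bézout coefficients:
1 = 17 − 2·8
1 = −2·59 + 7·17
1 = 7·194 − 23·59
1 = −23·1611 + 191·194
1 = 191·8249 − 978·1611
1 = −978·18109 + 2147·8249
1 = 2147·26358 − 3125·18109
1 = −3125·228973 + 27147·26358
1 = 27147·484304 − 57419·228973
So 228973·(-57419) ≡ 1 (mod 484304), giving 228973⁻¹ ≡ 426885.
x ≡ 228973⁻¹·252479 ≡ 426885·252479 ≡ 64235 (mod 484304).

64235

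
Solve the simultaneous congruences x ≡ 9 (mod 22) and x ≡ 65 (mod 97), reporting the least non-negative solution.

Write x = 9 + 22·k. Then 22·k ≡ 65 − 9 ≡ 56 (mod 97).
Need 22⁻¹ mod 97. Extended Euclid on (97, 22):
97 = 4·22 + 9
22 = 2·9 + 4
9 = 2·4 + 1
4 = 4·1 + 0
Back-substitute:
1 = 9 − 2·4
1 = −2·22 + 5·9
1 = 5·97 − 22·22
22⁻¹ ≡ 75 (mod 97), so k ≡ 75·56 ≡ 29 (mod 97).
x = 9 + 22·29 = 647.

647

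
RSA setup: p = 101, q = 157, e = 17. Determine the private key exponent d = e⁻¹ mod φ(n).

φ(n) = (p−1)(q−1) = 100·156 = 15600.
Need d with 17·d ≡ 1 (mod 15600). Apply the extended Euclidean algorithm:
15600 = 917·17 + 11
17 = 1·11 + 6
11 = 1·6 + 5
6 = 1·5 + 1
5 = 5·1 + 0
Back-substitute:
1 = 6 − 5
1 = −11 + 2·6
1 = 2·17 − 3·11
1 = −3·15600 + 2753·17
So 17·2753 ≡ 1 (mod 15600), hence d = 2753.

2753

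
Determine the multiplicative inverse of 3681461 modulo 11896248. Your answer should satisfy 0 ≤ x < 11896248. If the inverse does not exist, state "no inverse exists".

Compute gcd(3681461, 11896248):
11896248 = 3×3681461 + 851865
3681461 = 4×851865 + 274001
851865 = 3×274001 + 29862
274001 = 9×29862 + 5243
29862 = 5×5243 + 3647
5243 = 1×3647 + 1596
3647 = 2×1596 + 455
1596 = 3×455 + 231
455 = 1×231 + 224
231 = 1×224 + 7
224 = 32×7 + 0
The gcd is 7, not 1, hence no inverse exists.

no inverse exists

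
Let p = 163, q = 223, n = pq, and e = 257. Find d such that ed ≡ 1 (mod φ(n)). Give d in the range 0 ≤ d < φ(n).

33725

φ(n) = (p−1)(q−1) = 162·222 = 35964.
Need d with 257·d ≡ 1 (mod 35964). Apply the extended Euclidean algorithm:
35964 = 139·257 + 241
257 = 1·241 + 16
241 = 15·16 + 1
16 = 16·1 + 0
Back-substitute:
1 = 241 − 15·16
1 = −15·257 + 16·241
1 = 16·35964 − 2239·257
So 257·(-2239) ≡ 1 (mod 35964), hence d ≡ -2239 ≡ 33725 (mod 35964).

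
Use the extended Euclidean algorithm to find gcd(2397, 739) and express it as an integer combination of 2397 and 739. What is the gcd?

Euclidean algorithm:
2397 = 3·739 + 180
739 = 4·180 + 19
180 = 9·19 + 9
19 = 2·9 + 1
9 = 9·1 + 0
gcd(2397, 739) = 1.
Working backward:
1 = 19 − 2·9
1 = −2·180 + 19·19
1 = 19·739 − 78·180
1 = −78·2397 + 253·739
So 1 = (-78)·2397 + (253)·739.

1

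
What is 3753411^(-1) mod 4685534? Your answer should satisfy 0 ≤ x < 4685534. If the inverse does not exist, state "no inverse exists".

3240519

gcd(4685534, 3753411) by repeated division:
4685534 = 1·3753411 + 932123
3753411 = 4·932123 + 24919
932123 = 37·24919 + 10120
24919 = 2·10120 + 4679
10120 = 2·4679 + 762
4679 = 6·762 + 107
762 = 7·107 + 13
107 = 8·13 + 3
13 = 4·3 + 1
3 = 3·1 + 0
gcd = 1, so the inverse exists. Back-substitute:
1 = 13 − 4·3
1 = −4·107 + 33·13
1 = 33·762 − 235·107
1 = −235·4679 + 1443·762
1 = 1443·10120 − 3121·4679
1 = −3121·24919 + 7685·10120
1 = 7685·932123 − 287466·24919
1 = −287466·3753411 + 1157549·932123
1 = 1157549·4685534 − 1445015·3753411
Thus 3753411·(-1445015) ≡ 1 (mod 4685534); reducing, -1445015 mod 4685534 = 3240519.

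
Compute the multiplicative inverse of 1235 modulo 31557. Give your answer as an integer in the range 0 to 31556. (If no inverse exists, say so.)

Apply the Euclidean algorithm to 31557 and 1235:
31557 = 25×1235 + 682
1235 = 1×682 + 553
682 = 1×553 + 129
553 = 4×129 + 37
129 = 3×37 + 18
37 = 2×18 + 1
18 = 18×1 + 0
The gcd is 1. Working backward:
1 = 37 − 2·18
1 = −2·129 + 7·37
1 = 7·553 − 30·129
1 = −30·682 + 37·553
1 = 37·1235 − 67·682
1 = −67·31557 + 1712·1235
So 1235·1712 ≡ 1 (mod 31557).

1712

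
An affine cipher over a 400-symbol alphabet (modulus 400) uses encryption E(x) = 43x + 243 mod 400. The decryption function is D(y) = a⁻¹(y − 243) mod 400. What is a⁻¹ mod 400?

Apply the Euclidean algorithm to 400 and 43:
400 = 9*43 + 13
43 = 3*13 + 4
13 = 3*4 + 1
4 = 4*1 + 0
Since gcd(43, 400) = 1, back-substitute to write 1 as a combination:
1 = 13 − 3·4
1 = −3·43 + 10·13
1 = 10·400 − 93·43
Hence 43⁻¹ ≡ -93 ≡ 307 (mod 400).

307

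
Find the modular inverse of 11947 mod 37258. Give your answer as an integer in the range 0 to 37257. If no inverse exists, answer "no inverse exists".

no inverse exists

Compute gcd(11947, 37258):
37258 = 3*11947 + 1417
11947 = 8*1417 + 611
1417 = 2*611 + 195
611 = 3*195 + 26
195 = 7*26 + 13
26 = 2*13 + 0
gcd(11947, 37258) = 13 ≠ 1, so 11947 has no multiplicative inverse modulo 37258.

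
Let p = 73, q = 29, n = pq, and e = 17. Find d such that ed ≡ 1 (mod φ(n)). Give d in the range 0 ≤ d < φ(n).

φ(n) = (p−1)(q−1) = 72·28 = 2016.
Need d with 17·d ≡ 1 (mod 2016). Apply the extended Euclidean algorithm:
2016 = 118·17 + 10
17 = 1·10 + 7
10 = 1·7 + 3
7 = 2·3 + 1
3 = 3·1 + 0
Back-substitute:
1 = 7 − 2·3
1 = −2·10 + 3·7
1 = 3·17 − 5·10
1 = −5·2016 + 593·17
So 17·593 ≡ 1 (mod 2016), hence d = 593.

593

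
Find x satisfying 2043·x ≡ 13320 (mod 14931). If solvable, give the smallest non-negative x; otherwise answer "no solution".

1037

First find gcd(2043, 14931):
14931 = 7×2043 + 630
2043 = 3×630 + 153
630 = 4×153 + 18
153 = 8×18 + 9
18 = 2×9 + 0
gcd = 9 and 9 | 13320, so solutions exist. Divide through by 9: 227x ≡ 1480 (mod 1659).
Now find 227⁻¹ mod 1659:
1659 = 7·227 + 70
227 = 3·70 + 17
70 = 4·17 + 2
17 = 8·2 + 1
2 = 2·1 + 0
Back-substitute:
1 = 17 − 8·2
1 = −8·70 + 33·17
1 = 33·227 − 107·70
1 = −107·1659 + 782·227
So 227⁻¹ ≡ 782 (mod 1659).
Then x ≡ 782·1480 ≡ 1037 (mod 1659); the smallest non-negative solution is x = 1037.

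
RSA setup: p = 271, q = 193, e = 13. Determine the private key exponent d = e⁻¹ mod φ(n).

39877

φ(n) = (p−1)(q−1) = 270·192 = 51840.
Need d with 13·d ≡ 1 (mod 51840). Apply the extended Euclidean algorithm:
51840 = 3987*13 + 9
13 = 1*9 + 4
9 = 2*4 + 1
4 = 4*1 + 0
Back-substitute:
1 = 9 − 2·4
1 = −2·13 + 3·9
1 = 3·51840 − 11963·13
So 13·(-11963) ≡ 1 (mod 51840), hence d ≡ -11963 ≡ 39877 (mod 51840).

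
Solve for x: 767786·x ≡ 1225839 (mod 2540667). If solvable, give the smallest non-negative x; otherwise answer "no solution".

857130

First find gcd(767786, 2540667):
2540667 = 3*767786 + 237309
767786 = 3*237309 + 55859
237309 = 4*55859 + 13873
55859 = 4*13873 + 367
13873 = 37*367 + 294
367 = 1*294 + 73
294 = 4*73 + 2
73 = 36*2 + 1
2 = 2*1 + 0
gcd = 1, so a unique solution mod 2540667 exists.
Back-substitute for the Bézout coefficients:
1 = 73 − 36·2
1 = −36·294 + 145·73
1 = 145·367 − 181·294
1 = −181·13873 + 6842·367
1 = 6842·55859 − 27549·13873
1 = −27549·237309 + 117038·55859
1 = 117038·767786 − 378663·237309
1 = −378663·2540667 + 1253027·767786
So 767786·(1253027) ≡ 1 (mod 2540667), giving 767786⁻¹ ≡ 1253027.
x ≡ 767786⁻¹·1225839 ≡ 1253027·1225839 ≡ 857130 (mod 2540667).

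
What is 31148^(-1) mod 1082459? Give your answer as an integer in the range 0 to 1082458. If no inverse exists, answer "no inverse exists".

266514

Extended Euclidean algorithm:
1082459 = 34×31148 + 23427
31148 = 1×23427 + 7721
23427 = 3×7721 + 264
7721 = 29×264 + 65
264 = 4×65 + 4
65 = 16×4 + 1
4 = 4×1 + 0
gcd = 1, so the inverse exists. Back-substitute:
1 = 65 − 16·4
1 = −16·264 + 65·65
1 = 65·7721 − 1901·264
1 = −1901·23427 + 5768·7721
1 = 5768·31148 − 7669·23427
1 = −7669·1082459 + 266514·31148
So 31148·266514 ≡ 1 (mod 1082459).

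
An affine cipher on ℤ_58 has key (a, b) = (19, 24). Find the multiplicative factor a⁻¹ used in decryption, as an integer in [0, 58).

Run Euclid on (58, 19):
58 = 3×19 + 1
19 = 19×1 + 0
gcd = 1, so the inverse exists. Back-substitute:
1 = 58 − 3·19
Hence 19⁻¹ ≡ -3 ≡ 55 (mod 58).

55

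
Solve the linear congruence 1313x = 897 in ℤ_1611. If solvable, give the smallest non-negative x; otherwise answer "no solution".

543

First find gcd(1313, 1611):
1611 = 1·1313 + 298
1313 = 4·298 + 121
298 = 2·121 + 56
121 = 2·56 + 9
56 = 6·9 + 2
9 = 4·2 + 1
2 = 2·1 + 0
gcd = 1, so a unique solution mod 1611 exists.
Back-substitute for the Bézout coefficients:
1 = 9 − 4·2
1 = −4·56 + 25·9
1 = 25·121 − 54·56
1 = −54·298 + 133·121
1 = 133·1313 − 586·298
1 = −586·1611 + 719·1313
So 1313·(719) ≡ 1 (mod 1611), giving 1313⁻¹ ≡ 719.
x ≡ 1313⁻¹·897 ≡ 719·897 ≡ 543 (mod 1611).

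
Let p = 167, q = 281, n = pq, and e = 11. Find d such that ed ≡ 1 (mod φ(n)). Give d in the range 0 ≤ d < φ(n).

8451

φ(n) = (p−1)(q−1) = 166·280 = 46480.
Need d with 11·d ≡ 1 (mod 46480). Apply the extended Euclidean algorithm:
46480 = 4225×11 + 5
11 = 2×5 + 1
5 = 5×1 + 0
Back-substitute:
1 = 11 − 2·5
1 = −2·46480 + 8451·11
So 11·8451 ≡ 1 (mod 46480), hence d = 8451.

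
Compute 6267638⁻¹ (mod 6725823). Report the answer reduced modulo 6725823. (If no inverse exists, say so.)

no inverse exists

Compute gcd(6267638, 6725823):
6725823 = 1*6267638 + 458185
6267638 = 13*458185 + 311233
458185 = 1*311233 + 146952
311233 = 2*146952 + 17329
146952 = 8*17329 + 8320
17329 = 2*8320 + 689
8320 = 12*689 + 52
689 = 13*52 + 13
52 = 4*13 + 0
Since gcd = 13 > 1, 6267638 is not a unit mod 6725823.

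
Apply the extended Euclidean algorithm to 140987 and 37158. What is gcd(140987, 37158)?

Repeated division:
140987 = 3·37158 + 29513
37158 = 1·29513 + 7645
29513 = 3·7645 + 6578
7645 = 1·6578 + 1067
6578 = 6·1067 + 176
1067 = 6·176 + 11
176 = 16·11 + 0
gcd(140987, 37158) = 11.
Back-substituting:
11 = 1067 − 6·176
11 = −6·6578 + 37·1067
11 = 37·7645 − 43·6578
11 = −43·29513 + 166·7645
11 = 166·37158 − 209·29513
11 = −209·140987 + 793·37158
So 11 = (-209)·140987 + (793)·37158.

11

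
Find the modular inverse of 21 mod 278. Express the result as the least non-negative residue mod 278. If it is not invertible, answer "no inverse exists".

Run Euclid on (278, 21):
278 = 13*21 + 5
21 = 4*5 + 1
5 = 5*1 + 0
gcd = 1, so the inverse exists. Back-substitute:
1 = 21 − 4·5
1 = −4·278 + 53·21
So 21·53 ≡ 1 (mod 278).

53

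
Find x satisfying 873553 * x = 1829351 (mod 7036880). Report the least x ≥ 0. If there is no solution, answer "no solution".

First find gcd(873553, 7036880):
7036880 = 8×873553 + 48456
873553 = 18×48456 + 1345
48456 = 36×1345 + 36
1345 = 37×36 + 13
36 = 2×13 + 10
13 = 1×10 + 3
10 = 3×3 + 1
3 = 3×1 + 0
gcd = 1, so a unique solution mod 7036880 exists.
Back-substitute for the Bézout coefficients:
1 = 10 − 3·3
1 = −3·13 + 4·10
1 = 4·36 − 11·13
1 = −11·1345 + 411·36
1 = 411·48456 − 14807·1345
1 = −14807·873553 + 266937·48456
1 = 266937·7036880 − 2150303·873553
So 873553·(-2150303) ≡ 1 (mod 7036880), giving 873553⁻¹ ≡ 4886577.
x ≡ 873553⁻¹·1829351 ≡ 4886577·1829351 ≡ 6234807 (mod 7036880).

6234807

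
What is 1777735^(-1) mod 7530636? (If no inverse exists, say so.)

6459919

Extended Euclidean algorithm:
7530636 = 4*1777735 + 419696
1777735 = 4*419696 + 98951
419696 = 4*98951 + 23892
98951 = 4*23892 + 3383
23892 = 7*3383 + 211
3383 = 16*211 + 7
211 = 30*7 + 1
7 = 7*1 + 0
gcd = 1, so the inverse exists. Back-substitute:
1 = 211 − 30·7
1 = −30·3383 + 481·211
1 = 481·23892 − 3397·3383
1 = −3397·98951 + 14069·23892
1 = 14069·419696 − 59673·98951
1 = −59673·1777735 + 252761·419696
1 = 252761·7530636 − 1070717·1777735
Hence 1777735⁻¹ ≡ -1070717 ≡ 6459919 (mod 7530636).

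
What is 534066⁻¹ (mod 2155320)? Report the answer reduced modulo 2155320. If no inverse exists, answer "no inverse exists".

Compute gcd(534066, 2155320):
2155320 = 4*534066 + 19056
534066 = 28*19056 + 498
19056 = 38*498 + 132
498 = 3*132 + 102
132 = 1*102 + 30
102 = 3*30 + 12
30 = 2*12 + 6
12 = 2*6 + 0
Since gcd = 6 > 1, 534066 is not a unit mod 2155320.

no inverse exists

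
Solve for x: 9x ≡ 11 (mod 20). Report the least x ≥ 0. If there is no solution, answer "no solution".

19

First find gcd(9, 20):
20 = 2×9 + 2
9 = 4×2 + 1
2 = 2×1 + 0
gcd = 1, so a unique solution mod 20 exists.
Back-substitute for the Bézout coefficients:
1 = 9 − 4·2
1 = −4·20 + 9·9
So 9·(9) ≡ 1 (mod 20), giving 9⁻¹ ≡ 9.
x ≡ 9⁻¹·11 ≡ 9·11 ≡ 19 (mod 20).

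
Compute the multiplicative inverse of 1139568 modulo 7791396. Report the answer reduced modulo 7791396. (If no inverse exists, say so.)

Compute gcd(1139568, 7791396):
7791396 = 6·1139568 + 953988
1139568 = 1·953988 + 185580
953988 = 5·185580 + 26088
185580 = 7·26088 + 2964
26088 = 8·2964 + 2376
2964 = 1·2376 + 588
2376 = 4·588 + 24
588 = 24·24 + 12
24 = 2·12 + 0
Since gcd = 12 > 1, 1139568 is not a unit mod 7791396.

no inverse exists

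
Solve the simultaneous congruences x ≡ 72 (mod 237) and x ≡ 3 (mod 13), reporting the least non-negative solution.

Write x = 72 + 237·k. Then 237·k ≡ 3 − 72 ≡ 9 (mod 13).
Need 237⁻¹ mod 13. Extended Euclid on (13, 3):
13 = 4×3 + 1
3 = 3×1 + 0
Back-substitute:
1 = 13 − 4·3
237⁻¹ ≡ 9 (mod 13), so k ≡ 9·9 ≡ 3 (mod 13).
x = 72 + 237·3 = 783.

783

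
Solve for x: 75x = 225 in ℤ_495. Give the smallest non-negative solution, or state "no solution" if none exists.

First find gcd(75, 495):
495 = 6·75 + 45
75 = 1·45 + 30
45 = 1·30 + 15
30 = 2·15 + 0
gcd = 15 and 15 | 225, so solutions exist. Divide through by 15: 5x ≡ 15 (mod 33).
Now find 5⁻¹ mod 33:
33 = 6×5 + 3
5 = 1×3 + 2
3 = 1×2 + 1
2 = 2×1 + 0
Back-substitute:
1 = 3 − 2
1 = −5 + 2·3
1 = 2·33 − 13·5
So 5·(-13) ≡ 1 (mod 33), i.e. 5⁻¹ ≡ 20.
Then x ≡ 20·15 ≡ 3 (mod 33); the smallest non-negative solution is x = 3.

3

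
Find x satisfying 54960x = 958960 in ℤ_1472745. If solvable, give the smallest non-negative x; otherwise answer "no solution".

no solution

gcd(54960, 1472745):
1472745 = 26·54960 + 43785
54960 = 1·43785 + 11175
43785 = 3·11175 + 10260
11175 = 1·10260 + 915
10260 = 11·915 + 195
915 = 4·195 + 135
195 = 1·135 + 60
135 = 2·60 + 15
60 = 4·15 + 0
gcd = 15, but 15 ∤ 958960, so the congruence has no solution.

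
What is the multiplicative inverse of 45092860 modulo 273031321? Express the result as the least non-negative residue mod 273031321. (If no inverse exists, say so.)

Run Euclid on (273031321, 45092860):
273031321 = 6·45092860 + 2474161
45092860 = 18·2474161 + 557962
2474161 = 4·557962 + 242313
557962 = 2·242313 + 73336
242313 = 3·73336 + 22305
73336 = 3·22305 + 6421
22305 = 3·6421 + 3042
6421 = 2·3042 + 337
3042 = 9·337 + 9
337 = 37·9 + 4
9 = 2·4 + 1
4 = 4·1 + 0
The gcd is 1. Working backward:
1 = 9 − 2·4
1 = −2·337 + 75·9
1 = 75·3042 − 677·337
1 = −677·6421 + 1429·3042
1 = 1429·22305 − 4964·6421
1 = −4964·73336 + 16321·22305
1 = 16321·242313 − 53927·73336
1 = −53927·557962 + 124175·242313
1 = 124175·2474161 − 550627·557962
1 = −550627·45092860 + 10035461·2474161
1 = 10035461·273031321 − 60763393·45092860
So 45092860·(-60763393) ≡ 1 (mod 273031321), and -60763393 ≡ 212267928 (mod 273031321).

212267928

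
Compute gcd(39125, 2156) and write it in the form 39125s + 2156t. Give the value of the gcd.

1

Apply Euclid's algorithm to 39125 and 2156:
39125 = 18×2156 + 317
2156 = 6×317 + 254
317 = 1×254 + 63
254 = 4×63 + 2
63 = 31×2 + 1
2 = 2×1 + 0
gcd(39125, 2156) = 1.
Express as a combination:
1 = 63 − 31·2
1 = −31·254 + 125·63
1 = 125·317 − 156·254
1 = −156·2156 + 1061·317
1 = 1061·39125 − 19254·2156
So 1 = (1061)·39125 + (-19254)·2156.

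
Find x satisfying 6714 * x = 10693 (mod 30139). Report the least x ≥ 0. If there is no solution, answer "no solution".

8185

First find gcd(6714, 30139):
30139 = 4*6714 + 3283
6714 = 2*3283 + 148
3283 = 22*148 + 27
148 = 5*27 + 13
27 = 2*13 + 1
13 = 13*1 + 0
gcd = 1, so a unique solution mod 30139 exists.
Back-substitute for the Bézout coefficients:
1 = 27 − 2·13
1 = −2·148 + 11·27
1 = 11·3283 − 244·148
1 = −244·6714 + 499·3283
1 = 499·30139 − 2240·6714
So 6714·(-2240) ≡ 1 (mod 30139), giving 6714⁻¹ ≡ 27899.
x ≡ 6714⁻¹·10693 ≡ 27899·10693 ≡ 8185 (mod 30139).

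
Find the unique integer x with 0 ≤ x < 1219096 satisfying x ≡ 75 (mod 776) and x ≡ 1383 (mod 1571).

1176491

Write x = 75 + 776·k. Then 776·k ≡ 1383 − 75 ≡ 1308 (mod 1571).
Need 776⁻¹ mod 1571. Extended Euclid on (1571, 776):
1571 = 2*776 + 19
776 = 40*19 + 16
19 = 1*16 + 3
16 = 5*3 + 1
3 = 3*1 + 0
Back-substitute:
1 = 16 − 5·3
1 = −5·19 + 6·16
1 = 6·776 − 245·19
1 = −245·1571 + 496·776
776⁻¹ ≡ 496 (mod 1571), so k ≡ 496·1308 ≡ 1516 (mod 1571).
x = 75 + 776·1516 = 1176491.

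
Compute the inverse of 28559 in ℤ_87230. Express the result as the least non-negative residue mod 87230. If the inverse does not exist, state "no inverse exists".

68919

Run Euclid on (87230, 28559):
87230 = 3*28559 + 1553
28559 = 18*1553 + 605
1553 = 2*605 + 343
605 = 1*343 + 262
343 = 1*262 + 81
262 = 3*81 + 19
81 = 4*19 + 5
19 = 3*5 + 4
5 = 1*4 + 1
4 = 4*1 + 0
The gcd is 1. Working backward:
1 = 5 − 4
1 = −19 + 4·5
1 = 4·81 − 17·19
1 = −17·262 + 55·81
1 = 55·343 − 72·262
1 = −72·605 + 127·343
1 = 127·1553 − 326·605
1 = −326·28559 + 5995·1553
1 = 5995·87230 − 18311·28559
So 28559·(-18311) ≡ 1 (mod 87230), and -18311 ≡ 68919 (mod 87230).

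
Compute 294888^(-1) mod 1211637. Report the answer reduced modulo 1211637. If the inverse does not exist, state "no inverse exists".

Compute gcd(294888, 1211637):
1211637 = 4×294888 + 32085
294888 = 9×32085 + 6123
32085 = 5×6123 + 1470
6123 = 4×1470 + 243
1470 = 6×243 + 12
243 = 20×12 + 3
12 = 4×3 + 0
gcd(294888, 1211637) = 3 ≠ 1, so 294888 has no multiplicative inverse modulo 1211637.

no inverse exists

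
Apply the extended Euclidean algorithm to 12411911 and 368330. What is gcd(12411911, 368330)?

Repeated division:
12411911 = 33×368330 + 257021
368330 = 1×257021 + 111309
257021 = 2×111309 + 34403
111309 = 3×34403 + 8100
34403 = 4×8100 + 2003
8100 = 4×2003 + 88
2003 = 22×88 + 67
88 = 1×67 + 21
67 = 3×21 + 4
21 = 5×4 + 1
4 = 4×1 + 0
gcd(12411911, 368330) = 1.
Working backward:
1 = 21 − 5·4
1 = −5·67 + 16·21
1 = 16·88 − 21·67
1 = −21·2003 + 478·88
1 = 478·8100 − 1933·2003
1 = −1933·34403 + 8210·8100
1 = 8210·111309 − 26563·34403
1 = −26563·257021 + 61336·111309
1 = 61336·368330 − 87899·257021
1 = −87899·12411911 + 2962003·368330
So 1 = (-87899)·12411911 + (2962003)·368330.

1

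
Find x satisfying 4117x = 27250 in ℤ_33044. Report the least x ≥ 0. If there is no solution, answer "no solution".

26742

First find gcd(4117, 33044):
33044 = 8×4117 + 108
4117 = 38×108 + 13
108 = 8×13 + 4
13 = 3×4 + 1
4 = 4×1 + 0
gcd = 1, so a unique solution mod 33044 exists.
Back-substitute for the Bézout coefficients:
1 = 13 − 3·4
1 = −3·108 + 25·13
1 = 25·4117 − 953·108
1 = −953·33044 + 7649·4117
So 4117·(7649) ≡ 1 (mod 33044), giving 4117⁻¹ ≡ 7649.
x ≡ 4117⁻¹·27250 ≡ 7649·27250 ≡ 26742 (mod 33044).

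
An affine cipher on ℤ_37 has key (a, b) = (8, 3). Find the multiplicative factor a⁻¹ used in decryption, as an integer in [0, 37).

14

Run Euclid on (37, 8):
37 = 4×8 + 5
8 = 1×5 + 3
5 = 1×3 + 2
3 = 1×2 + 1
2 = 2×1 + 0
The gcd is 1. Working backward:
1 = 3 − 2
1 = −5 + 2·3
1 = 2·8 − 3·5
1 = −3·37 + 14·8
So 8·14 ≡ 1 (mod 37).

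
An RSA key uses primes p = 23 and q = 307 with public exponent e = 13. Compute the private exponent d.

φ(n) = (p−1)(q−1) = 22·306 = 6732.
Need d with 13·d ≡ 1 (mod 6732). Apply the extended Euclidean algorithm:
6732 = 517*13 + 11
13 = 1*11 + 2
11 = 5*2 + 1
2 = 2*1 + 0
Back-substitute:
1 = 11 − 5·2
1 = −5·13 + 6·11
1 = 6·6732 − 3107·13
So 13·(-3107) ≡ 1 (mod 6732), hence d ≡ -3107 ≡ 3625 (mod 6732).

3625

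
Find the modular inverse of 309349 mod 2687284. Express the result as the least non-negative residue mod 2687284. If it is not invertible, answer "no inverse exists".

Apply the Euclidean algorithm to 2687284 and 309349:
2687284 = 8*309349 + 212492
309349 = 1*212492 + 96857
212492 = 2*96857 + 18778
96857 = 5*18778 + 2967
18778 = 6*2967 + 976
2967 = 3*976 + 39
976 = 25*39 + 1
39 = 39*1 + 0
Since gcd(309349, 2687284) = 1, back-substitute to write 1 as a combination:
1 = 976 − 25·39
1 = −25·2967 + 76·976
1 = 76·18778 − 481·2967
1 = −481·96857 + 2481·18778
1 = 2481·212492 − 5443·96857
1 = −5443·309349 + 7924·212492
1 = 7924·2687284 − 68835·309349
So 309349·(-68835) ≡ 1 (mod 2687284), and -68835 ≡ 2618449 (mod 2687284).

2618449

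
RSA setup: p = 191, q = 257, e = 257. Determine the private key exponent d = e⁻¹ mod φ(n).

4353

φ(n) = (p−1)(q−1) = 190·256 = 48640.
Need d with 257·d ≡ 1 (mod 48640). Apply the extended Euclidean algorithm:
48640 = 189·257 + 67
257 = 3·67 + 56
67 = 1·56 + 11
56 = 5·11 + 1
11 = 11·1 + 0
Back-substitute:
1 = 56 − 5·11
1 = −5·67 + 6·56
1 = 6·257 − 23·67
1 = −23·48640 + 4353·257
So 257·4353 ≡ 1 (mod 48640), hence d = 4353.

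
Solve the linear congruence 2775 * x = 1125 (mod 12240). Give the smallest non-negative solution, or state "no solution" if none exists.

243

First find gcd(2775, 12240):
12240 = 4*2775 + 1140
2775 = 2*1140 + 495
1140 = 2*495 + 150
495 = 3*150 + 45
150 = 3*45 + 15
45 = 3*15 + 0
gcd = 15 and 15 | 1125, so solutions exist. Divide through by 15: 185x ≡ 75 (mod 816).
Now find 185⁻¹ mod 816:
816 = 4*185 + 76
185 = 2*76 + 33
76 = 2*33 + 10
33 = 3*10 + 3
10 = 3*3 + 1
3 = 3*1 + 0
Back-substitute:
1 = 10 − 3·3
1 = −3·33 + 10·10
1 = 10·76 − 23·33
1 = −23·185 + 56·76
1 = 56·816 − 247·185
So 185·(-247) ≡ 1 (mod 816), i.e. 185⁻¹ ≡ 569.
Then x ≡ 569·75 ≡ 243 (mod 816); the smallest non-negative solution is x = 243.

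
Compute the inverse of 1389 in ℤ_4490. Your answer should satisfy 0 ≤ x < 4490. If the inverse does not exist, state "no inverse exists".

Extended Euclidean algorithm:
4490 = 3·1389 + 323
1389 = 4·323 + 97
323 = 3·97 + 32
97 = 3·32 + 1
32 = 32·1 + 0
gcd = 1, so the inverse exists. Back-substitute:
1 = 97 − 3·32
1 = −3·323 + 10·97
1 = 10·1389 − 43·323
1 = −43·4490 + 139·1389
So 1389·139 ≡ 1 (mod 4490).

139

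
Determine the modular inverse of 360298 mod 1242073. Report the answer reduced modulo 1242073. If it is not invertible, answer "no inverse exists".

Extended Euclidean algorithm:
1242073 = 3×360298 + 161179
360298 = 2×161179 + 37940
161179 = 4×37940 + 9419
37940 = 4×9419 + 264
9419 = 35×264 + 179
264 = 1×179 + 85
179 = 2×85 + 9
85 = 9×9 + 4
9 = 2×4 + 1
4 = 4×1 + 0
The gcd is 1. Working backward:
1 = 9 − 2·4
1 = −2·85 + 19·9
1 = 19·179 − 40·85
1 = −40·264 + 59·179
1 = 59·9419 − 2105·264
1 = −2105·37940 + 8479·9419
1 = 8479·161179 − 36021·37940
1 = −36021·360298 + 80521·161179
1 = 80521·1242073 − 277584·360298
So 360298·(-277584) ≡ 1 (mod 1242073), and -277584 ≡ 964489 (mod 1242073).

964489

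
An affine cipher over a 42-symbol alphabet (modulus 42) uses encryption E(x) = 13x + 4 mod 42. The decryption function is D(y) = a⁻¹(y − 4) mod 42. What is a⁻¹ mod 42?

Extended Euclidean algorithm:
42 = 3·13 + 3
13 = 4·3 + 1
3 = 3·1 + 0
The gcd is 1. Working backward:
1 = 13 − 4·3
1 = −4·42 + 13·13
So 13·13 ≡ 1 (mod 42).

13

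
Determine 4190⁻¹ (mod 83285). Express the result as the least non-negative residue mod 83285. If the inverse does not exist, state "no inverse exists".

no inverse exists

Euclidean algorithm on 83285, 4190:
83285 = 19*4190 + 3675
4190 = 1*3675 + 515
3675 = 7*515 + 70
515 = 7*70 + 25
70 = 2*25 + 20
25 = 1*20 + 5
20 = 4*5 + 0
The gcd is 5, not 1, hence no inverse exists.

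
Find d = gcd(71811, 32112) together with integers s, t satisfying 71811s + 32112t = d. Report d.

9

Apply Euclid's algorithm to 71811 and 32112:
71811 = 2*32112 + 7587
32112 = 4*7587 + 1764
7587 = 4*1764 + 531
1764 = 3*531 + 171
531 = 3*171 + 18
171 = 9*18 + 9
18 = 2*9 + 0
gcd(71811, 32112) = 9.
Express as a combination:
9 = 171 − 9·18
9 = −9·531 + 28·171
9 = 28·1764 − 93·531
9 = −93·7587 + 400·1764
9 = 400·32112 − 1693·7587
9 = −1693·71811 + 3786·32112
So 9 = (-1693)·71811 + (3786)·32112.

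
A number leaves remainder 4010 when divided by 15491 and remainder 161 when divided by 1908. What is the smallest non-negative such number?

Write x = 4010 + 15491·k. Then 15491·k ≡ 161 − 4010 ≡ 1875 (mod 1908).
Need 15491⁻¹ mod 1908. Extended Euclid on (1908, 227):
1908 = 8×227 + 92
227 = 2×92 + 43
92 = 2×43 + 6
43 = 7×6 + 1
6 = 6×1 + 0
Back-substitute:
1 = 43 − 7·6
1 = −7·92 + 15·43
1 = 15·227 − 37·92
1 = −37·1908 + 311·227
15491⁻¹ ≡ 311 (mod 1908), so k ≡ 311·1875 ≡ 1185 (mod 1908).
x = 4010 + 15491·1185 = 18360845.

18360845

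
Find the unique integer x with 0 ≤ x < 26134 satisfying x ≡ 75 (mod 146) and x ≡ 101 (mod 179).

12631

Write x = 75 + 146·k. Then 146·k ≡ 101 − 75 ≡ 26 (mod 179).
Need 146⁻¹ mod 179. Extended Euclid on (179, 146):
179 = 1×146 + 33
146 = 4×33 + 14
33 = 2×14 + 5
14 = 2×5 + 4
5 = 1×4 + 1
4 = 4×1 + 0
Back-substitute:
1 = 5 − 4
1 = −14 + 3·5
1 = 3·33 − 7·14
1 = −7·146 + 31·33
1 = 31·179 − 38·146
146⁻¹ ≡ 141 (mod 179), so k ≡ 141·26 ≡ 86 (mod 179).
x = 75 + 146·86 = 12631.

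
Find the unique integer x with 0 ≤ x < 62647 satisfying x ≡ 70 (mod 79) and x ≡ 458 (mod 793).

44073

Write x = 70 + 79·k. Then 79·k ≡ 458 − 70 ≡ 388 (mod 793).
Need 79⁻¹ mod 793. Extended Euclid on (793, 79):
793 = 10*79 + 3
79 = 26*3 + 1
3 = 3*1 + 0
Back-substitute:
1 = 79 − 26·3
1 = −26·793 + 261·79
79⁻¹ ≡ 261 (mod 793), so k ≡ 261·388 ≡ 557 (mod 793).
x = 70 + 79·557 = 44073.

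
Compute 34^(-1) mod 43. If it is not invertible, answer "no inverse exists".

Apply the Euclidean algorithm to 43 and 34:
43 = 1·34 + 9
34 = 3·9 + 7
9 = 1·7 + 2
7 = 3·2 + 1
2 = 2·1 + 0
The gcd is 1. Working backward:
1 = 7 − 3·2
1 = −3·9 + 4·7
1 = 4·34 − 15·9
1 = −15·43 + 19·34
So 34·19 ≡ 1 (mod 43).

19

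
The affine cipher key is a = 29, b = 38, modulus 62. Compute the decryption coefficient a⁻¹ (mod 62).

Run Euclid on (62, 29):
62 = 2·29 + 4
29 = 7·4 + 1
4 = 4·1 + 0
gcd = 1, so the inverse exists. Back-substitute:
1 = 29 − 7·4
1 = −7·62 + 15·29
So 29·15 ≡ 1 (mod 62).

15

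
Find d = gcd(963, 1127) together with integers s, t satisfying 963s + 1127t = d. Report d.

Repeated division:
1127 = 1·963 + 164
963 = 5·164 + 143
164 = 1·143 + 21
143 = 6·21 + 17
21 = 1·17 + 4
17 = 4·4 + 1
4 = 4·1 + 0
gcd(963, 1127) = 1.
Back-substituting:
1 = 17 − 4·4
1 = −4·21 + 5·17
1 = 5·143 − 34·21
1 = −34·164 + 39·143
1 = 39·963 − 229·164
1 = −229·1127 + 268·963
So 1 = (-229)·1127 + (268)·963.

1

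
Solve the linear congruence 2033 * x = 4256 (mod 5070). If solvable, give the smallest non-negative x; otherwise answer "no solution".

First find gcd(2033, 5070):
5070 = 2×2033 + 1004
2033 = 2×1004 + 25
1004 = 40×25 + 4
25 = 6×4 + 1
4 = 4×1 + 0
gcd = 1, so a unique solution mod 5070 exists.
Back-substitute for the Bézout coefficients:
1 = 25 − 6·4
1 = −6·1004 + 241·25
1 = 241·2033 − 488·1004
1 = −488·5070 + 1217·2033
So 2033·(1217) ≡ 1 (mod 5070), giving 2033⁻¹ ≡ 1217.
x ≡ 2033⁻¹·4256 ≡ 1217·4256 ≡ 3082 (mod 5070).

3082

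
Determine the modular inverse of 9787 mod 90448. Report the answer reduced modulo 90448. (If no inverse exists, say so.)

51171

Run Euclid on (90448, 9787):
90448 = 9×9787 + 2365
9787 = 4×2365 + 327
2365 = 7×327 + 76
327 = 4×76 + 23
76 = 3×23 + 7
23 = 3×7 + 2
7 = 3×2 + 1
2 = 2×1 + 0
The gcd is 1. Working backward:
1 = 7 − 3·2
1 = −3·23 + 10·7
1 = 10·76 − 33·23
1 = −33·327 + 142·76
1 = 142·2365 − 1027·327
1 = −1027·9787 + 4250·2365
1 = 4250·90448 − 39277·9787
Hence 9787⁻¹ ≡ -39277 ≡ 51171 (mod 90448).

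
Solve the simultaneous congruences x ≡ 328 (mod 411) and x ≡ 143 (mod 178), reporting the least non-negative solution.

12247

Write x = 328 + 411·k. Then 411·k ≡ 143 − 328 ≡ 171 (mod 178).
Need 411⁻¹ mod 178. Extended Euclid on (178, 55):
178 = 3×55 + 13
55 = 4×13 + 3
13 = 4×3 + 1
3 = 3×1 + 0
Back-substitute:
1 = 13 − 4·3
1 = −4·55 + 17·13
1 = 17·178 − 55·55
411⁻¹ ≡ 123 (mod 178), so k ≡ 123·171 ≡ 29 (mod 178).
x = 328 + 411·29 = 12247.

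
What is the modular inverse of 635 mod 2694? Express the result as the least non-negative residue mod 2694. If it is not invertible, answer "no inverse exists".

1277

Apply the Euclidean algorithm to 2694 and 635:
2694 = 4·635 + 154
635 = 4·154 + 19
154 = 8·19 + 2
19 = 9·2 + 1
2 = 2·1 + 0
gcd = 1, so the inverse exists. Back-substitute:
1 = 19 − 9·2
1 = −9·154 + 73·19
1 = 73·635 − 301·154
1 = −301·2694 + 1277·635
So 635·1277 ≡ 1 (mod 2694).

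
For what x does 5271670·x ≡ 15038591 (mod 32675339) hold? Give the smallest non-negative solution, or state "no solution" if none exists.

25299569

First find gcd(5271670, 32675339):
32675339 = 6×5271670 + 1045319
5271670 = 5×1045319 + 45075
1045319 = 23×45075 + 8594
45075 = 5×8594 + 2105
8594 = 4×2105 + 174
2105 = 12×174 + 17
174 = 10×17 + 4
17 = 4×4 + 1
4 = 4×1 + 0
gcd = 1, so a unique solution mod 32675339 exists.
Back-substitute for the Bézout coefficients:
1 = 17 − 4·4
1 = −4·174 + 41·17
1 = 41·2105 − 496·174
1 = −496·8594 + 2025·2105
1 = 2025·45075 − 10621·8594
1 = −10621·1045319 + 246308·45075
1 = 246308·5271670 − 1242161·1045319
1 = −1242161·32675339 + 7699274·5271670
So 5271670·(7699274) ≡ 1 (mod 32675339), giving 5271670⁻¹ ≡ 7699274.
x ≡ 5271670⁻¹·15038591 ≡ 7699274·15038591 ≡ 25299569 (mod 32675339).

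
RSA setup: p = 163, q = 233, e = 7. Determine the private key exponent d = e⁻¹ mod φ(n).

φ(n) = (p−1)(q−1) = 162·232 = 37584.
Need d with 7·d ≡ 1 (mod 37584). Apply the extended Euclidean algorithm:
37584 = 5369×7 + 1
7 = 7×1 + 0
Back-substitute:
1 = 37584 − 5369·7
So 7·(-5369) ≡ 1 (mod 37584), hence d ≡ -5369 ≡ 32215 (mod 37584).

32215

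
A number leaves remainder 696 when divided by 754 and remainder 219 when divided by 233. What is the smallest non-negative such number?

70818

Write x = 696 + 754·k. Then 754·k ≡ 219 − 696 ≡ 222 (mod 233).
Need 754⁻¹ mod 233. Extended Euclid on (233, 55):
233 = 4*55 + 13
55 = 4*13 + 3
13 = 4*3 + 1
3 = 3*1 + 0
Back-substitute:
1 = 13 − 4·3
1 = −4·55 + 17·13
1 = 17·233 − 72·55
754⁻¹ ≡ 161 (mod 233), so k ≡ 161·222 ≡ 93 (mod 233).
x = 696 + 754·93 = 70818.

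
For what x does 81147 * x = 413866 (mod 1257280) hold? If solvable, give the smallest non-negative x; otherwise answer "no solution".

901918

First find gcd(81147, 1257280):
1257280 = 15*81147 + 40075
81147 = 2*40075 + 997
40075 = 40*997 + 195
997 = 5*195 + 22
195 = 8*22 + 19
22 = 1*19 + 3
19 = 6*3 + 1
3 = 3*1 + 0
gcd = 1, so a unique solution mod 1257280 exists.
Back-substitute for the Bézout coefficients:
1 = 19 − 6·3
1 = −6·22 + 7·19
1 = 7·195 − 62·22
1 = −62·997 + 317·195
1 = 317·40075 − 12742·997
1 = −12742·81147 + 25801·40075
1 = 25801·1257280 − 399757·81147
So 81147·(-399757) ≡ 1 (mod 1257280), giving 81147⁻¹ ≡ 857523.
x ≡ 81147⁻¹·413866 ≡ 857523·413866 ≡ 901918 (mod 1257280).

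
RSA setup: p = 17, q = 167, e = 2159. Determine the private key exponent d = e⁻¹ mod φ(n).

2159

φ(n) = (p−1)(q−1) = 16·166 = 2656.
Need d with 2159·d ≡ 1 (mod 2656). Apply the extended Euclidean algorithm:
2656 = 1*2159 + 497
2159 = 4*497 + 171
497 = 2*171 + 155
171 = 1*155 + 16
155 = 9*16 + 11
16 = 1*11 + 5
11 = 2*5 + 1
5 = 5*1 + 0
Back-substitute:
1 = 11 − 2·5
1 = −2·16 + 3·11
1 = 3·155 − 29·16
1 = −29·171 + 32·155
1 = 32·497 − 93·171
1 = −93·2159 + 404·497
1 = 404·2656 − 497·2159
So 2159·(-497) ≡ 1 (mod 2656), hence d ≡ -497 ≡ 2159 (mod 2656).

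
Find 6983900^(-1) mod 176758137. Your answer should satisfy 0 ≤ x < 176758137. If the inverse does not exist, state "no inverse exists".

Extended Euclidean algorithm:
176758137 = 25×6983900 + 2160637
6983900 = 3×2160637 + 501989
2160637 = 4×501989 + 152681
501989 = 3×152681 + 43946
152681 = 3×43946 + 20843
43946 = 2×20843 + 2260
20843 = 9×2260 + 503
2260 = 4×503 + 248
503 = 2×248 + 7
248 = 35×7 + 3
7 = 2×3 + 1
3 = 3×1 + 0
gcd = 1, so the inverse exists. Back-substitute:
1 = 7 − 2·3
1 = −2·248 + 71·7
1 = 71·503 − 144·248
1 = −144·2260 + 647·503
1 = 647·20843 − 5967·2260
1 = −5967·43946 + 12581·20843
1 = 12581·152681 − 43710·43946
1 = −43710·501989 + 143711·152681
1 = 143711·2160637 − 618554·501989
1 = −618554·6983900 + 1999373·2160637
1 = 1999373·176758137 − 50602879·6983900
Hence 6983900⁻¹ ≡ -50602879 ≡ 126155258 (mod 176758137).

126155258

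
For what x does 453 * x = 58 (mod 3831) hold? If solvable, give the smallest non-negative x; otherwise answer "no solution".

no solution

gcd(453, 3831):
3831 = 8×453 + 207
453 = 2×207 + 39
207 = 5×39 + 12
39 = 3×12 + 3
12 = 4×3 + 0
gcd = 3, but 3 ∤ 58, so the congruence has no solution.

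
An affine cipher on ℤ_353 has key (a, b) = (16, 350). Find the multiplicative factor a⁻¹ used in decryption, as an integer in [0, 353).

Extended Euclidean algorithm:
353 = 22×16 + 1
16 = 16×1 + 0
Since gcd(16, 353) = 1, back-substitute to write 1 as a combination:
1 = 353 − 22·16
Hence 16⁻¹ ≡ -22 ≡ 331 (mod 353).

331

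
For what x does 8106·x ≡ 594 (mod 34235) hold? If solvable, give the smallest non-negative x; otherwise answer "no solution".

30434

First find gcd(8106, 34235):
34235 = 4×8106 + 1811
8106 = 4×1811 + 862
1811 = 2×862 + 87
862 = 9×87 + 79
87 = 1×79 + 8
79 = 9×8 + 7
8 = 1×7 + 1
7 = 7×1 + 0
gcd = 1, so a unique solution mod 34235 exists.
Back-substitute for the Bézout coefficients:
1 = 8 − 7
1 = −79 + 10·8
1 = 10·87 − 11·79
1 = −11·862 + 109·87
1 = 109·1811 − 229·862
1 = −229·8106 + 1025·1811
1 = 1025·34235 − 4329·8106
So 8106·(-4329) ≡ 1 (mod 34235), giving 8106⁻¹ ≡ 29906.
x ≡ 8106⁻¹·594 ≡ 29906·594 ≡ 30434 (mod 34235).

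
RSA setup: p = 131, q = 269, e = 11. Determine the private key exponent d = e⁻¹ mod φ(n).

22171

φ(n) = (p−1)(q−1) = 130·268 = 34840.
Need d with 11·d ≡ 1 (mod 34840). Apply the extended Euclidean algorithm:
34840 = 3167×11 + 3
11 = 3×3 + 2
3 = 1×2 + 1
2 = 2×1 + 0
Back-substitute:
1 = 3 − 2
1 = −11 + 4·3
1 = 4·34840 − 12669·11
So 11·(-12669) ≡ 1 (mod 34840), hence d ≡ -12669 ≡ 22171 (mod 34840).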